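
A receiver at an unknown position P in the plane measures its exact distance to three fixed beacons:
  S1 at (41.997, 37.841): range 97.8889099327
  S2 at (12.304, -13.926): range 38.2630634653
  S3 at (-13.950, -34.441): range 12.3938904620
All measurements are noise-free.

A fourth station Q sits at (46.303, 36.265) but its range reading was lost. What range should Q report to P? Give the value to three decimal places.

98.885

eq1: (x − 41.997)² + (y − 37.841)² = 97.8889099327²
eq2: (x − 12.304)² + (y + 13.926)² = 38.2630634653²
eq3: (x + 13.950)² + (y + 34.441)² = 12.3938904620²
eq2−eq1, eq2−eq3 (x²,y² cancel):
  59.386·x + 103.534·y = -5267.809264
  -52.508·x − 41.030·y = 2345.916594
det = 59.386·-41.030 − 103.534·-52.508 = 2999.755692
x = (-5267.809264·-41.030 − 103.534·2345.916594) / 2999.755692 = -8.915364
y = (59.386·2345.916594 − -5267.809264·-52.508) / 2999.755692 = -45.766236
|P − Q| = √((-8.915364 − 46.303)² + (-45.766236 − 36.265)²) = 98.884738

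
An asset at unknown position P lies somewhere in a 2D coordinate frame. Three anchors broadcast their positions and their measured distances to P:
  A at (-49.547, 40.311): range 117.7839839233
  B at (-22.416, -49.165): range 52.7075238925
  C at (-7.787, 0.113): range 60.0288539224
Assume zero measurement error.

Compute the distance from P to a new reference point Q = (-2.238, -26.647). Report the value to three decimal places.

eq1: (x + 49.547)² + (y − 40.311)² = 117.7839839233²
eq2: (x + 22.416)² + (y + 49.165)² = 52.7075238925²
eq3: (x + 7.787)² + (y − 0.113)² = 60.0288539224²
eq2−eq3, eq2−eq1 (x²,y² cancel):
  29.258·x + 98.556·y = -3684.404371
  -54.262·x + 178.952·y = -9934.776145
det = 29.258·178.952 − 98.556·-54.262 = 10583.623288
x = (-3684.404371·178.952 − 98.556·-9934.776145) / 10583.623288 = 30.216520
y = (29.258·-9934.776145 − -3684.404371·-54.262) / 10583.623288 = -46.354147
|P − Q| = √((30.216520 − -2.238)² + (-46.354147 − -26.647)²) = 37.969297

37.969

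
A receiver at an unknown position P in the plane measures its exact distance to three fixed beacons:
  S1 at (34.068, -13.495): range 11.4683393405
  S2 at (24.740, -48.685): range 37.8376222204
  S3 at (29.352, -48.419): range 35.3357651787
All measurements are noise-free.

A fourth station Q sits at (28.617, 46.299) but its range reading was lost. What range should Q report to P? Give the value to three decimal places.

65.174

eq1: (x − 34.068)² + (y + 13.495)² = 11.4683393405²
eq2: (x − 24.740)² + (y + 48.685)² = 37.8376222204²
eq3: (x − 29.352)² + (y + 48.419)² = 35.3357651787²
eq3−eq2, eq3−eq1 (x²,y² cancel):
  -9.224·x − 0.532·y = -406.711995
  9.432·x + 69.848·y = -746.102322
det = -9.224·69.848 − -0.532·9.432 = -639.260128
x = (-406.711995·69.848 − -0.532·-746.102322) / -639.260128 = 45.059819
y = (-9.224·-746.102322 − -406.711995·9.432) / -639.260128 = -16.766501
|P − Q| = √((45.059819 − 28.617)² + (-16.766501 − 46.299)²) = 65.173796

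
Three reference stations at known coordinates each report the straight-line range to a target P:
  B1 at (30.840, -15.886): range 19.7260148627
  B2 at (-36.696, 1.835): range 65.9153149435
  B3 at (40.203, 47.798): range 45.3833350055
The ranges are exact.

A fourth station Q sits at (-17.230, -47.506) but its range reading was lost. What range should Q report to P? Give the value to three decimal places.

eq1: (x − 30.840)² + (y + 15.886)² = 19.7260148627²
eq2: (x + 36.696)² + (y − 1.835)² = 65.9153149435²
eq3: (x − 40.203)² + (y − 47.798)² = 45.3833350055²
eq2−eq3, eq2−eq1 (x²,y² cancel):
  153.798·x + 91.926·y = 4836.148020
  135.072·x − 35.442·y = 3809.220037
det = 153.798·-35.442 − 91.926·135.072 = -17867.537388
x = (4836.148020·-35.442 − 91.926·3809.220037) / -17867.537388 = 29.190879
y = (153.798·3809.220037 − 4836.148020·135.072) / -17867.537388 = 3.770960
|P − Q| = √((29.190879 − -17.230)² + (3.770960 − -47.506)²) = 69.168089

69.168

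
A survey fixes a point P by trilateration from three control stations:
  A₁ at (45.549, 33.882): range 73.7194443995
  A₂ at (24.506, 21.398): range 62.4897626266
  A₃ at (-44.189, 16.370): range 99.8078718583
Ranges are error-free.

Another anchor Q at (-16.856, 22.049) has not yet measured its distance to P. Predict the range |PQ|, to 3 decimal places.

82.791

eq1: (x − 45.549)² + (y − 33.882)² = 73.7194443995²
eq2: (x − 24.506)² + (y − 21.398)² = 62.4897626266²
eq3: (x + 44.189)² + (y − 16.370)² = 99.8078718583²
eq1−eq3, eq1−eq2 (x²,y² cancel):
  -179.476·x − 35.024·y = -5529.111506
  -42.086·x − 24.968·y = -634.696836
det = -179.476·-24.968 − -35.024·-42.086 = 3007.136704
x = (-5529.111506·-24.968 − -35.024·-634.696836) / 3007.136704 = 38.515454
y = (-179.476·-634.696836 − -5529.111506·-42.086) / 3007.136704 = -39.501143
|P − Q| = √((38.515454 − -16.856)² + (-39.501143 − 22.049)²) = 82.791413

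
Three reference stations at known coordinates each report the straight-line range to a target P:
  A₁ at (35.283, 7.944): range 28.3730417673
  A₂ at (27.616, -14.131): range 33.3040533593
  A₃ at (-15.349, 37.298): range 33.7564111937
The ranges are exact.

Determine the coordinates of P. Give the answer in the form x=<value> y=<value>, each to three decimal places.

x=7.232 y=12.206

eq1: (x − 35.283)² + (y − 7.944)² = 28.3730417673²
eq2: (x − 27.616)² + (y + 14.131)² = 33.3040533593²
eq3: (x + 15.349)² + (y − 37.298)² = 33.7564111937²
eq3−eq1, eq3−eq2 (x²,y² cancel):
  101.264·x − 58.708·y = 15.730418
  85.930·x − 102.858·y = -634.068661
det = 101.264·-102.858 − -58.708·85.930 = -5371.034072
x = (15.730418·-102.858 − -58.708·-634.068661) / -5371.034072 = 7.231923
y = (101.264·-634.068661 − 15.730418·85.930) / -5371.034072 = 12.206224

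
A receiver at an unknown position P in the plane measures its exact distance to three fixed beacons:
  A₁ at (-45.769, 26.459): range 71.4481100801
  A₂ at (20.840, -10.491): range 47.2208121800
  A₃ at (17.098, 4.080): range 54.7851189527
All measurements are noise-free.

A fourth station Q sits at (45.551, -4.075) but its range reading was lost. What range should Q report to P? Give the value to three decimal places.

eq1: (x + 45.769)² + (y − 26.459)² = 71.4481100801²
eq2: (x − 20.840)² + (y + 10.491)² = 47.2208121800²
eq3: (x − 17.098)² + (y − 4.080)² = 54.7851189527²
eq1−eq2, eq1−eq3 (x²,y² cancel):
  133.218·x − 73.900·y = 624.513970
  125.734·x − 44.758·y = -382.468863
det = 133.218·-44.758 − -73.900·125.734 = 3329.171356
x = (624.513970·-44.758 − -73.900·-382.468863) / 3329.171356 = -16.886017
y = (133.218·-382.468863 − 624.513970·125.734) / 3329.171356 = -38.890872
|P − Q| = √((-16.886017 − 45.551)² + (-38.890872 − -4.075)²) = 71.487943

71.488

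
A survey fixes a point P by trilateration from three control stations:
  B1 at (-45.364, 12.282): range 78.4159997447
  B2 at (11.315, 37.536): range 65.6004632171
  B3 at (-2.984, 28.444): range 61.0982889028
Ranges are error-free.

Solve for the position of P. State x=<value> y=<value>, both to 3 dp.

eq1: (x + 45.364)² + (y − 12.282)² = 78.4159997447²
eq2: (x − 11.315)² + (y − 37.536)² = 65.6004632171²
eq3: (x + 2.984)² + (y − 28.444)² = 61.0982889028²
eq1−eq2, eq1−eq3 (x²,y² cancel):
  113.358·x + 50.508·y = 1173.888743
  84.760·x + 32.324·y = 1025.293481
det = 113.358·32.324 − 50.508·84.760 = -616.874088
x = (1173.888743·32.324 − 50.508·1025.293481) / -616.874088 = 22.436902
y = (113.358·1025.293481 − 1173.888743·84.760) / -616.874088 = -27.114786

x=22.437 y=-27.115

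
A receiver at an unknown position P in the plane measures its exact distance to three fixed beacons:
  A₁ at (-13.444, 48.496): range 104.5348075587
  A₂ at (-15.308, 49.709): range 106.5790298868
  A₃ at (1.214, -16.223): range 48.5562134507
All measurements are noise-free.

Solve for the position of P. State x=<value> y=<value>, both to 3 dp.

x=44.276 y=-38.658

eq1: (x + 13.444)² + (y − 48.496)² = 104.5348075587²
eq2: (x + 15.308)² + (y − 49.709)² = 106.5790298868²
eq3: (x − 1.214)² + (y + 16.223)² = 48.5562134507²
eq3−eq2, eq3−eq1 (x²,y² cancel):
  -33.044·x + 131.864·y = -6560.723727
  -29.316·x + 129.438·y = -6301.876500
det = -33.044·129.438 − 131.864·-29.316 = -411.424248
x = (-6560.723727·129.438 − 131.864·-6301.876500) / -411.424248 = 44.276231
y = (-33.044·-6301.876500 − -6560.723727·-29.316) / -411.424248 = -38.658466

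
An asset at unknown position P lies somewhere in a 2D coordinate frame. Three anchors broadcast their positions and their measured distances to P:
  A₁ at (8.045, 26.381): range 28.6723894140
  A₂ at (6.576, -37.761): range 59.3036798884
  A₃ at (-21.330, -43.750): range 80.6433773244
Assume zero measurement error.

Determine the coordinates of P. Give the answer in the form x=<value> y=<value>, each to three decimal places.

x=34.230 y=14.700

eq1: (x − 8.045)² + (y − 26.381)² = 28.6723894140²
eq2: (x − 6.576)² + (y + 37.761)² = 59.3036798884²
eq3: (x + 21.330)² + (y + 43.750)² = 80.6433773244²
eq2−eq3, eq2−eq1 (x²,y² cancel):
  -55.812·x − 11.978·y = -2086.533355
  2.938·x + 128.284·y = 1986.362823
det = -55.812·128.284 − -11.978·2.938 = -7124.595244
x = (-2086.533355·128.284 − -11.978·1986.362823) / -7124.595244 = 34.230182
y = (-55.812·1986.362823 − -2086.533355·2.938) / -7124.595244 = 14.700154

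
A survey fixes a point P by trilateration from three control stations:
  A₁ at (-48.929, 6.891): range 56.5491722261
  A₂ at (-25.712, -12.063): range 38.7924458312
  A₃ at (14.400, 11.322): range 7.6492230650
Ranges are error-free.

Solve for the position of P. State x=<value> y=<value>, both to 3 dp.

x=7.613 y=7.794

eq1: (x + 48.929)² + (y − 6.891)² = 56.5491722261²
eq2: (x + 25.712)² + (y + 12.063)² = 38.7924458312²
eq3: (x − 14.400)² + (y − 11.322)² = 7.6492230650²
eq3−eq1, eq3−eq2 (x²,y² cancel):
  -126.658·x − 8.862·y = -1033.313028
  -80.224·x − 46.770·y = -975.268011
det = -126.658·-46.770 − -8.862·-80.224 = 5212.849572
x = (-1033.313028·-46.770 − -8.862·-975.268011) / 5212.849572 = 7.612962
y = (-126.658·-975.268011 − -1033.313028·-80.224) / 5212.849572 = 7.794008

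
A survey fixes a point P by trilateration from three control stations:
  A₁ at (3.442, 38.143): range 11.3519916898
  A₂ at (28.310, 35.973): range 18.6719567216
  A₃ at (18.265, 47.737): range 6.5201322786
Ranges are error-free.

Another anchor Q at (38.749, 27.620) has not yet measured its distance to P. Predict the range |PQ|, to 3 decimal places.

31.958

eq1: (x − 3.442)² + (y − 38.143)² = 11.3519916898²
eq2: (x − 28.310)² + (y − 35.973)² = 18.6719567216²
eq3: (x − 18.265)² + (y − 47.737)² = 6.5201322786²
eq3−eq1, eq3−eq2 (x²,y² cancel):
  -29.646·x − 19.188·y = -1232.051171
  20.090·x − 23.528·y = -823.048408
det = -29.646·-23.528 − -19.188·20.090 = 1082.998008
x = (-1232.051171·-23.528 − -19.188·-823.048408) / 1082.998008 = 12.183815
y = (-29.646·-823.048408 − -1232.051171·20.090) / 1082.998008 = 45.385126
|P − Q| = √((12.183815 − 38.749)² + (45.385126 − 27.620)²) = 31.957922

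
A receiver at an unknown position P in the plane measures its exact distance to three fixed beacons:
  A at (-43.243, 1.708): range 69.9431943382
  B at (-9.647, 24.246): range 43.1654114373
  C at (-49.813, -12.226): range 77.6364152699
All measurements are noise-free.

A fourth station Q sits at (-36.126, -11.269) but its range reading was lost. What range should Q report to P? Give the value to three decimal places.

64.001

eq1: (x + 43.243)² + (y − 1.708)² = 69.9431943382²
eq2: (x + 9.647)² + (y − 24.246)² = 43.1654114373²
eq3: (x + 49.813)² + (y + 12.226)² = 77.6364152699²
eq2−eq3, eq2−eq1 (x²,y² cancel):
  -80.332·x − 72.944·y = -2214.283311
  -67.192·x − 45.076·y = -1836.856502
det = -80.332·-45.076 − -72.944·-67.192 = -1280.208016
x = (-2214.283311·-45.076 − -72.944·-1836.856502) / -1280.208016 = 26.696151
y = (-80.332·-1836.856502 − -2214.283311·-67.192) / -1280.208016 = 0.955913
|P − Q| = √((26.696151 − -36.126)² + (0.955913 − -11.269)²) = 64.000556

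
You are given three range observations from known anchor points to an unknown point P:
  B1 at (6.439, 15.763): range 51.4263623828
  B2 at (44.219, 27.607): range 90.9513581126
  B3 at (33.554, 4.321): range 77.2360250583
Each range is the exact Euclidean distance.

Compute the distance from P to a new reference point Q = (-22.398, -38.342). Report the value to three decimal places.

47.614

eq1: (x − 6.439)² + (y − 15.763)² = 51.4263623828²
eq2: (x − 44.219)² + (y − 27.607)² = 90.9513581126²
eq3: (x − 33.554)² + (y − 4.321)² = 77.2360250583²
eq2−eq3, eq2−eq1 (x²,y² cancel):
  -21.330·x − 46.572·y = 733.821523
  -75.560·x − 23.688·y = 3199.945275
det = -21.330·-23.688 − -46.572·-75.560 = -3013.715280
x = (733.821523·-23.688 − -46.572·3199.945275) / -3013.715280 = -43.681992
y = (-21.330·3199.945275 − 733.821523·-75.560) / -3013.715280 = 4.249664
|P − Q| = √((-43.681992 − -22.398)² + (4.249664 − -38.342)²) = 47.613635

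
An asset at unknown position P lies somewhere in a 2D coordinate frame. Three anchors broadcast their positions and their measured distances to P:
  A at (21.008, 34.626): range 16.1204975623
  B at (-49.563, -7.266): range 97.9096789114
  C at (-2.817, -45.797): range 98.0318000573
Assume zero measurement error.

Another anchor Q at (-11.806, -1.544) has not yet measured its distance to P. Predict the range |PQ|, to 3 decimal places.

eq1: (x − 21.008)² + (y − 34.626)² = 16.1204975623²
eq2: (x + 49.563)² + (y + 7.266)² = 97.9096789114²
eq3: (x + 2.817)² + (y + 45.797)² = 98.0318000573²
eq2−eq3, eq2−eq1 (x²,y² cancel):
  93.492·x − 77.062·y = -427.913625
  141.142·x + 83.784·y = 8457.444998
det = 93.492·83.784 − -77.062·141.142 = 18709.818532
x = (-427.913625·83.784 − -77.062·8457.444998) / 18709.818532 = 32.918294
y = (93.492·8457.444998 − -427.913625·141.142) / 18709.818532 = 45.489486
|P − Q| = √((32.918294 − -11.806)² + (45.489486 − -1.544)²) = 64.903092

64.903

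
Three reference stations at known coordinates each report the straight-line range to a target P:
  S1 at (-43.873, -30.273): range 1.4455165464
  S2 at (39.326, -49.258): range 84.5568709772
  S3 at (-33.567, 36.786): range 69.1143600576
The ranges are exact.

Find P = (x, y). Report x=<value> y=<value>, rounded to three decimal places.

x=-43.373 y=-31.629

eq1: (x + 43.873)² + (y + 30.273)² = 1.4455165464²
eq2: (x − 39.326)² + (y + 49.258)² = 84.5568709772²
eq3: (x + 33.567)² + (y − 36.786)² = 69.1143600576²
eq3−eq2, eq3−eq1 (x²,y² cancel):
  145.786·x − 172.088·y = -880.138108
  -20.612·x − 134.118·y = 5136.046621
det = 145.786·-134.118 − -172.088·-20.612 = -23099.604604
x = (-880.138108·-134.118 − -172.088·5136.046621) / -23099.604604 = -43.372792
y = (145.786·5136.046621 − -880.138108·-20.612) / -23099.604604 = -31.629212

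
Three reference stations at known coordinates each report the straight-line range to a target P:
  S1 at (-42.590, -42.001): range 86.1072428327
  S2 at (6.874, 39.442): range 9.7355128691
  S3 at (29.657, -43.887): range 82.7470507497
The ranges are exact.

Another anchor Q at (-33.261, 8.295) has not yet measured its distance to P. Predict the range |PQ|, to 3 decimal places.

41.079

eq1: (x + 42.590)² + (y + 42.001)² = 86.1072428327²
eq2: (x − 6.874)² + (y − 39.442)² = 9.7355128691²
eq3: (x − 29.657)² + (y + 43.887)² = 82.7470507497²
eq3−eq1, eq3−eq2 (x²,y² cancel):
  -144.494·x + 3.772·y = 205.002823
  -45.566·x + 166.658·y = 5549.611019
det = -144.494·166.658 − 3.772·-45.566 = -23909.206100
x = (205.002823·166.658 − 3.772·5549.611019) / -23909.206100 = -0.553437
y = (-144.494·5549.611019 − 205.002823·-45.566) / -23909.206100 = 33.148082
|P − Q| = √((-0.553437 − -33.261)² + (33.148082 − 8.295)²) = 41.078710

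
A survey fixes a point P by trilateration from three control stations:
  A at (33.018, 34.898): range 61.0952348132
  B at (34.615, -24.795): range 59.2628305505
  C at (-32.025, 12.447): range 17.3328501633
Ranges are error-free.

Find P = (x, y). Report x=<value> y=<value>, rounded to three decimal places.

eq1: (x − 33.018)² + (y − 34.898)² = 61.0952348132²
eq2: (x − 34.615)² + (y + 24.795)² = 59.2628305505²
eq3: (x + 32.025)² + (y − 12.447)² = 17.3328501633²
eq1−eq2, eq1−eq3 (x²,y² cancel):
  3.194·x − 119.386·y = -274.523846
  -130.086·x − 44.902·y = 2304.669728
det = 3.194·-44.902 − -119.386·-130.086 = -15673.864184
x = (-274.523846·-44.902 − -119.386·2304.669728) / -15673.864184 = -18.340849
y = (3.194·2304.669728 − -274.523846·-130.086) / -15673.864184 = 1.808781

x=-18.341 y=1.809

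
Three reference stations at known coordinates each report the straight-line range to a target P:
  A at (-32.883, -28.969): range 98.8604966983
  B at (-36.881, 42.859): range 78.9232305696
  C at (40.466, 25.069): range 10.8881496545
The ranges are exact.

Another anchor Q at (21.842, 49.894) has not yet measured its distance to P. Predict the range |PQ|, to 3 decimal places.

24.330

eq1: (x + 32.883)² + (y + 28.969)² = 98.8604966983²
eq2: (x + 36.881)² + (y − 42.859)² = 78.9232305696²
eq3: (x − 40.466)² + (y − 25.069)² = 10.8881496545²
eq1−eq3, eq1−eq2 (x²,y² cancel):
  146.698·x + 108.076·y = 10000.303272
  -7.996·x + 143.656·y = 4821.128876
det = 146.698·143.656 − 108.076·-7.996 = 21938.223584
x = (10000.303272·143.656 − 108.076·4821.128876) / 21938.223584 = 41.733335
y = (146.698·4821.128876 − 10000.303272·-7.996) / 21938.223584 = 35.883142
|P − Q| = √((41.733335 − 21.842)² + (35.883142 − 49.894)²) = 24.330421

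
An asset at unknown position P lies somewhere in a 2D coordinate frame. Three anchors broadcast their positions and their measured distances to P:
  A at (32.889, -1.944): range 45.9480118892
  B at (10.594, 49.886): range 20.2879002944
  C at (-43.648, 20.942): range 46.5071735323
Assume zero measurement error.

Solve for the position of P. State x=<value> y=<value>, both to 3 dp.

eq1: (x − 32.889)² + (y + 1.944)² = 45.9480118892²
eq2: (x − 10.594)² + (y − 49.886)² = 20.2879002944²
eq3: (x + 43.648)² + (y − 20.942)² = 46.5071735323²
eq2−eq3, eq2−eq1 (x²,y² cancel):
  -108.484·x − 57.888·y = -2008.448856
  44.590·x − 103.660·y = -3215.001273
det = -108.484·-103.660 − -57.888·44.590 = 13826.677360
x = (-2008.448856·-103.660 − -57.888·-3215.001273) / 13826.677360 = 1.597333
y = (-108.484·-3215.001273 − -2008.448856·44.590) / 13826.677360 = 31.701972

x=1.597 y=31.702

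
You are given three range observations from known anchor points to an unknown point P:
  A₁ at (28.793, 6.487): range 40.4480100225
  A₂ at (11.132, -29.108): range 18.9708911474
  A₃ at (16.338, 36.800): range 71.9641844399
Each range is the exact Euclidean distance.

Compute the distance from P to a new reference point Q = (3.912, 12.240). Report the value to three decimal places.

52.796

eq1: (x − 28.793)² + (y − 6.487)² = 40.4480100225²
eq2: (x − 11.132)² + (y + 29.108)² = 18.9708911474²
eq3: (x − 16.338)² + (y − 36.800)² = 71.9641844399²
eq3−eq2, eq3−eq1 (x²,y² cancel):
  -10.412·x − 131.816·y = 4168.975975
  24.910·x − 60.626·y = 2792.750101
det = -10.412·-60.626 − -131.816·24.910 = 3914.774472
x = (4168.975975·-60.626 − -131.816·2792.750101) / 3914.774472 = 29.473169
y = (-10.412·2792.750101 − 4168.975975·24.910) / 3914.774472 = -33.955291
|P − Q| = √((29.473169 − 3.912)² + (-33.955291 − 12.240)²) = 52.795627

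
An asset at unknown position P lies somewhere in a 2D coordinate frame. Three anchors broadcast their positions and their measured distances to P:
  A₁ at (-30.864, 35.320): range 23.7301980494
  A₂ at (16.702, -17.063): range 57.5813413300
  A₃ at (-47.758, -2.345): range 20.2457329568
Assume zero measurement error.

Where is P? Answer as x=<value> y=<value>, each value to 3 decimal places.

x=-33.179 y=11.703

eq1: (x + 30.864)² + (y − 35.320)² = 23.7301980494²
eq2: (x − 16.702)² + (y + 17.063)² = 57.5813413300²
eq3: (x + 47.758)² + (y + 2.345)² = 20.2457329568²
eq3−eq2, eq3−eq1 (x²,y² cancel):
  128.920·x − 29.436·y = -4621.943982
  33.788·x + 75.330·y = -239.469290
det = 128.920·75.330 − -29.436·33.788 = 10706.127168
x = (-4621.943982·75.330 − -29.436·-239.469290) / 10706.127168 = -33.179137
y = (128.920·-239.469290 − -4621.943982·33.788) / 10706.127168 = 11.703005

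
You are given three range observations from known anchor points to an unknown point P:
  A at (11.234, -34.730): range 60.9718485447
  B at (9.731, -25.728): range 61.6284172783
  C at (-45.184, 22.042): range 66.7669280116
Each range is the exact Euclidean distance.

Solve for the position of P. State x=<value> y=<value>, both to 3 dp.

eq1: (x − 11.234)² + (y + 34.730)² = 60.9718485447²
eq2: (x − 9.731)² + (y + 25.728)² = 61.6284172783²
eq3: (x + 45.184)² + (y − 22.042)² = 66.7669280116²
eq1−eq3, eq1−eq2 (x²,y² cancel):
  -112.836·x + 113.544·y = 454.811603
  -3.006·x + 18.004·y = -656.248812
det = -112.836·18.004 − 113.544·-3.006 = -1690.186080
x = (454.811603·18.004 − 113.544·-656.248812) / -1690.186080 = -48.930437
y = (-112.836·-656.248812 − 454.811603·-3.006) / -1690.186080 = -44.619735

x=-48.930 y=-44.620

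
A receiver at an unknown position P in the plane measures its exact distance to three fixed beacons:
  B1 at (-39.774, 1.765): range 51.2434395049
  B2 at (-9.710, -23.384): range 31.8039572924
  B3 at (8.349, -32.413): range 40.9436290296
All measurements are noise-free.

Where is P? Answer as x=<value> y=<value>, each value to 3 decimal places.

eq1: (x + 39.774)² + (y − 1.765)² = 51.2434395049²
eq2: (x + 9.710)² + (y + 23.384)² = 31.8039572924²
eq3: (x − 8.349)² + (y + 32.413)² = 40.9436290296²
eq3−eq1, eq3−eq2 (x²,y² cancel):
  -96.246·x + 68.356·y = -484.731403
  -36.118·x + 18.058·y = 185.676245
det = -96.246·18.058 − 68.356·-36.118 = 730.871740
x = (-484.731403·18.058 − 68.356·185.676245) / 730.871740 = -29.342173
y = (-96.246·185.676245 − -484.731403·-36.118) / 730.871740 = -48.405380

x=-29.342 y=-48.405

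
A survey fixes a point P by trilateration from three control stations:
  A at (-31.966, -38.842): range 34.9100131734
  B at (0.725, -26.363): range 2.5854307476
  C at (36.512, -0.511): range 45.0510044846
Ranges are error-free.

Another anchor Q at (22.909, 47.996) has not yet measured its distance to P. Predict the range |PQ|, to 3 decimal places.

79.765

eq1: (x + 31.966)² + (y + 38.842)² = 34.9100131734²
eq2: (x − 0.725)² + (y + 26.363)² = 2.5854307476²
eq3: (x − 36.512)² + (y + 0.511)² = 45.0510044846²
eq3−eq1, eq3−eq2 (x²,y² cancel):
  -136.956·x − 76.662·y = 2008.022840
  -71.574·x − 51.704·y = 1385.054682
det = -136.956·-51.704 − -76.662·-71.574 = 1594.167036
x = (2008.022840·-51.704 − -76.662·1385.054682) / 1594.167036 = 1.479299
y = (-136.956·1385.054682 − 2008.022840·-71.574) / 1594.167036 = -28.835951
|P − Q| = √((1.479299 − 22.909)² + (-28.835951 − 47.996)²) = 79.764533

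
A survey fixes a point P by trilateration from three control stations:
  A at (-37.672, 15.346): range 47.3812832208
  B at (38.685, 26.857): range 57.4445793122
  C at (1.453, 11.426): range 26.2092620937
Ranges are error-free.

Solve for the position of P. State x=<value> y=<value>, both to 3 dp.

eq1: (x + 37.672)² + (y − 15.346)² = 47.3812832208²
eq2: (x − 38.685)² + (y − 26.857)² = 57.4445793122²
eq3: (x − 1.453)² + (y − 11.426)² = 26.2092620937²
eq1−eq2, eq1−eq3 (x²,y² cancel):
  152.714·x + 23.022·y = -491.745319
  78.250·x − 7.840·y = 36.045965
det = 152.714·-7.840 − 23.022·78.250 = -2998.749260
x = (-491.745319·-7.840 − 23.022·36.045965) / -2998.749260 = -1.008898
y = (152.714·36.045965 − -491.745319·78.250) / -2998.749260 = -14.667380

x=-1.009 y=-14.667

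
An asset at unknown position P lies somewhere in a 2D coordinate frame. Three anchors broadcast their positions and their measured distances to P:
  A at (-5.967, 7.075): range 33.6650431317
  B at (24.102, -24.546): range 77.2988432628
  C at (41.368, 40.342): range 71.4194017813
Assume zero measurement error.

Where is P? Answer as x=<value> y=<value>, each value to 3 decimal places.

eq1: (x + 5.967)² + (y − 7.075)² = 33.6650431317²
eq2: (x − 24.102)² + (y + 24.546)² = 77.2988432628²
eq3: (x − 41.368)² + (y − 40.342)² = 71.4194017813²
eq1−eq3, eq1−eq2 (x²,y² cancel):
  94.670·x + 66.534·y = -714.268148
  60.138·x − 63.242·y = -3744.024235
det = 94.670·-63.242 − 66.534·60.138 = -9988.341832
x = (-714.268148·-63.242 − 66.534·-3744.024235) / -9988.341832 = -29.462013
y = (94.670·-3744.024235 − -714.268148·60.138) / -9988.341832 = 31.185568

x=-29.462 y=31.186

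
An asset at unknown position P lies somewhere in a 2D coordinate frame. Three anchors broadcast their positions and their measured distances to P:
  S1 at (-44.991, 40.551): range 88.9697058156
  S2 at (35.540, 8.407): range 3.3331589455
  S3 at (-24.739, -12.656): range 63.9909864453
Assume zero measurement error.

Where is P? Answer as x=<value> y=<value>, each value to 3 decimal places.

x=36.688 y=5.278

eq1: (x + 44.991)² + (y − 40.551)² = 88.9697058156²
eq2: (x − 35.540)² + (y − 8.407)² = 3.3331589455²
eq3: (x + 24.739)² + (y + 12.656)² = 63.9909864453²
eq3−eq2, eq3−eq1 (x²,y² cancel):
  120.558·x + 42.126·y = 4645.313190
  -40.504·x + 106.414·y = -924.380982
det = 120.558·106.414 − 42.126·-40.504 = 14535.330516
x = (4645.313190·106.414 − 42.126·-924.380982) / 14535.330516 = 36.687630
y = (120.558·-924.380982 − 4645.313190·-40.504) / 14535.330516 = 5.277640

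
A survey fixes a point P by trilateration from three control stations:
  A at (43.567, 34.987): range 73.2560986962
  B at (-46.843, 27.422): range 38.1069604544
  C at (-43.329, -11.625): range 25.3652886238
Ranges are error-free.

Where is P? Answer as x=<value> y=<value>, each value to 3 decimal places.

eq1: (x − 43.567)² + (y − 34.987)² = 73.2560986962²
eq2: (x + 46.843)² + (y − 27.422)² = 38.1069604544²
eq3: (x + 43.329)² + (y + 11.625)² = 25.3652886238²
eq3−eq2, eq3−eq1 (x²,y² cancel):
  -7.028·x + 78.094·y = 124.947299
  173.792·x + 93.224·y = -3613.427337
det = -7.028·93.224 − 78.094·173.792 = -14227.290720
x = (124.947299·93.224 − 78.094·-3613.427337) / -14227.290720 = -20.652919
y = (-7.028·-3613.427337 − 124.947299·173.792) / -14227.290720 = -0.258681

x=-20.653 y=-0.259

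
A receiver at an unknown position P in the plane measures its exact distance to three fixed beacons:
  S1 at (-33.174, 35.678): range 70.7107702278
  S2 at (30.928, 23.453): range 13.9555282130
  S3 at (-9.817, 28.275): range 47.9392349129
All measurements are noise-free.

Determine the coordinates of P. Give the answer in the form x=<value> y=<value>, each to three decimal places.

eq1: (x + 33.174)² + (y − 35.678)² = 70.7107702278²
eq2: (x − 30.928)² + (y − 23.453)² = 13.9555282130²
eq3: (x + 9.817)² + (y − 28.275)² = 47.9392349129²
eq2−eq1, eq2−eq3 (x²,y² cancel):
  -128.204·x + 24.450·y = -3938.406692
  -81.490·x + 9.644·y = -2714.148755
det = -128.204·9.644 − 24.450·-81.490 = 756.031124
x = (-3938.406692·9.644 − 24.450·-2714.148755) / 756.031124 = 37.536739
y = (-128.204·-2714.148755 − -3938.406692·-81.490) / 756.031124 = 35.744515

x=37.537 y=35.745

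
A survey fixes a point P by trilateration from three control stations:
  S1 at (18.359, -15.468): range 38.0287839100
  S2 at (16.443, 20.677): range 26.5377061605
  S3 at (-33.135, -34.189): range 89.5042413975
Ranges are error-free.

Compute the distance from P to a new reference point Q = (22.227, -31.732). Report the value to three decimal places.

50.059

eq1: (x − 18.359)² + (y + 15.468)² = 38.0287839100²
eq2: (x − 16.443)² + (y − 20.677)² = 26.5377061605²
eq3: (x + 33.135)² + (y + 34.189)² = 89.5042413975²
eq3−eq2, eq3−eq1 (x²,y² cancel):
  99.156·x + 109.732·y = 5737.854012
  102.988·x + 37.442·y = 4874.316781
det = 99.156·37.442 − 109.732·102.988 = -7588.480264
x = (5737.854012·37.442 − 109.732·4874.316781) / -7588.480264 = 42.173372
y = (99.156·4874.316781 − 5737.854012·102.988) / -7588.480264 = 14.181015
|P − Q| = √((42.173372 − 22.227)² + (14.181015 − -31.732)²) = 50.058593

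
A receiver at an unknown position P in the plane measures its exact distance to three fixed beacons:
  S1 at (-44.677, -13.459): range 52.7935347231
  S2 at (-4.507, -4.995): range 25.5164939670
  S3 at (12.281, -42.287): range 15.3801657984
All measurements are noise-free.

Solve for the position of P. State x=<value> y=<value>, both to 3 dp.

eq1: (x + 44.677)² + (y + 13.459)² = 52.7935347231²
eq2: (x + 4.507)² + (y + 4.995)² = 25.5164939670²
eq3: (x − 12.281)² + (y + 42.287)² = 15.3801657984²
eq2−eq3, eq2−eq1 (x²,y² cancel):
  33.576·x − 74.584·y = 2308.292220
  -80.340·x − 16.928·y = -4.149908
det = 33.576·-16.928 − -74.584·-80.340 = -6560.453088
x = (2308.292220·-16.928 − -74.584·-4.149908) / -6560.453088 = 6.003288
y = (33.576·-4.149908 − 2308.292220·-80.340) / -6560.453088 = -28.246351

x=6.003 y=-28.246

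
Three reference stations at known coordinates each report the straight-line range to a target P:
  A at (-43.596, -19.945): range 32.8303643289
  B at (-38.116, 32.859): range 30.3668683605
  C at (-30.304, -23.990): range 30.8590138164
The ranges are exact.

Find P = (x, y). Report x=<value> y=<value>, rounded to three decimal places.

eq1: (x + 43.596)² + (y + 19.945)² = 32.8303643289²
eq2: (x + 38.116)² + (y − 32.859)² = 30.3668683605²
eq3: (x + 30.304)² + (y + 23.990)² = 30.8590138164²
eq3−eq1, eq3−eq2 (x²,y² cancel):
  -26.584·x + 8.090·y = 679.007637
  -15.624·x + 113.698·y = 1068.822861
det = -26.584·113.698 − 8.090·-15.624 = -2896.149472
x = (679.007637·113.698 − 8.090·1068.822861) / -2896.149472 = -23.671096
y = (-26.584·1068.822861 − 679.007637·-15.624) / -2896.149472 = 6.147739

x=-23.671 y=6.148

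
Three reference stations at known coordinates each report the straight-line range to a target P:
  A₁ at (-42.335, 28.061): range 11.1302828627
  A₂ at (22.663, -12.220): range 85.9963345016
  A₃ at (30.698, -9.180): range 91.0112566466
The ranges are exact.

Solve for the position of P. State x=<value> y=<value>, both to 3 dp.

x=-47.039 y=38.148

eq1: (x + 42.335)² + (y − 28.061)² = 11.1302828627²
eq2: (x − 22.663)² + (y + 12.220)² = 85.9963345016²
eq3: (x − 30.698)² + (y + 9.180)² = 91.0112566466²
eq2−eq1, eq2−eq3 (x²,y² cancel):
  -129.996·x + 80.562·y = 9188.218328
  16.070·x + 6.080·y = -523.979654
det = -129.996·6.080 − 80.562·16.070 = -2085.007020
x = (9188.218328·6.080 − 80.562·-523.979654) / -2085.007020 = -47.039274
y = (-129.996·-523.979654 − 9188.218328·16.070) / -2085.007020 = 38.148269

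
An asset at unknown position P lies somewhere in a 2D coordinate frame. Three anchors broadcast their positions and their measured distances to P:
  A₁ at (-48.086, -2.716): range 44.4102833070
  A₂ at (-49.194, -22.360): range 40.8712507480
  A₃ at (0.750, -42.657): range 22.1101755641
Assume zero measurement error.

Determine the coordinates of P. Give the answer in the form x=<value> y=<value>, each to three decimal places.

x=-8.323 y=-22.494

eq1: (x + 48.086)² + (y + 2.716)² = 44.4102833070²
eq2: (x + 49.194)² + (y + 22.360)² = 40.8712507480²
eq3: (x − 0.750)² + (y + 42.657)² = 22.1101755641²
eq3−eq1, eq3−eq2 (x²,y² cancel):
  -97.672·x + 79.882·y = -983.955497
  -99.888·x + 40.594·y = -81.762187
det = -97.672·40.594 − 79.882·-99.888 = 4014.356048
x = (-983.955497·40.594 − 79.882·-81.762187) / 4014.356048 = -8.322969
y = (-97.672·-81.762187 − -983.955497·-99.888) / 4014.356048 = -22.494136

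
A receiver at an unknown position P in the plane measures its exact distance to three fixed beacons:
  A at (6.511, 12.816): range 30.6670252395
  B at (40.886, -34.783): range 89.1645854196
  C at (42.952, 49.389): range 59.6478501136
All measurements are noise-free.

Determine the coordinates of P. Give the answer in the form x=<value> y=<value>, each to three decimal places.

eq1: (x − 6.511)² + (y − 12.816)² = 30.6670252395²
eq2: (x − 40.886)² + (y + 34.783)² = 89.1645854196²
eq3: (x − 42.952)² + (y − 49.389)² = 59.6478501136²
eq2−eq1, eq2−eq3 (x²,y² cancel):
  -68.750·x + 95.198·y = 4334.977748
  4.132·x + 168.344·y = 5795.082810
det = -68.750·168.344 − 95.198·4.132 = -11967.008136
x = (4334.977748·168.344 − 95.198·5795.082810) / -11967.008136 = -14.881514
y = (-68.750·5795.082810 − 4334.977748·4.132) / -11967.008136 = 34.789320

x=-14.882 y=34.789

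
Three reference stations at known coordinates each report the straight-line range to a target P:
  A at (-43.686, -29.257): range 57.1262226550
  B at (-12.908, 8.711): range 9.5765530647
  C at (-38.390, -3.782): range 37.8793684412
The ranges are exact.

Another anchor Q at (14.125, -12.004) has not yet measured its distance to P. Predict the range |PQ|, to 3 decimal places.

eq1: (x + 43.686)² + (y + 29.257)² = 57.1262226550²
eq2: (x + 12.908)² + (y − 8.711)² = 9.5765530647²
eq3: (x + 38.390)² + (y + 3.782)² = 37.8793684412²
eq2−eq1, eq2−eq3 (x²,y² cancel):
  -61.556·x − 75.936·y = -649.754286
  -50.964·x − 24.986·y = -97.538546
det = -61.556·-24.986 − -75.936·-50.964 = -2331.964088
x = (-649.754286·-24.986 − -75.936·-97.538546) / -2331.964088 = -3.785682
y = (-61.556·-97.538546 − -649.754286·-50.964) / -2331.964088 = 11.625391
|P − Q| = √((-3.785682 − 14.125)² + (11.625391 − -12.004)²) = 29.650306

29.650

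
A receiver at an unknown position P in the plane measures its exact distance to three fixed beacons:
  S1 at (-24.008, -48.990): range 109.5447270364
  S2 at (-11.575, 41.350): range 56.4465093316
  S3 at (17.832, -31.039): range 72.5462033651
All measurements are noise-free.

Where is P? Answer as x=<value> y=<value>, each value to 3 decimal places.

x=44.651 y=36.368

eq1: (x + 24.008)² + (y + 48.990)² = 109.5447270364²
eq2: (x + 11.575)² + (y − 41.350)² = 56.4465093316²
eq3: (x − 17.832)² + (y + 31.039)² = 72.5462033651²
eq1−eq3, eq1−eq2 (x²,y² cancel):
  83.680·x + 35.902·y = 5042.091180
  24.866·x + 180.680·y = 7681.237767
det = 83.680·180.680 − 35.902·24.866 = 14226.563268
x = (5042.091180·180.680 − 35.902·7681.237767) / 14226.563268 = 44.651208
y = (83.680·7681.237767 − 5042.091180·24.866) / 14226.563268 = 36.367837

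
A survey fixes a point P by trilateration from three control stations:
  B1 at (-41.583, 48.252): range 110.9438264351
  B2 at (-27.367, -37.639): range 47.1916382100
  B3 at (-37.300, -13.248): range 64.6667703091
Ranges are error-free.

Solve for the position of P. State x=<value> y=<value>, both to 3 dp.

eq1: (x + 41.583)² + (y − 48.252)² = 110.9438264351²
eq2: (x + 27.367)² + (y + 37.639)² = 47.1916382100²
eq3: (x + 37.300)² + (y + 13.248)² = 64.6667703091²
eq3−eq2, eq3−eq1 (x²,y² cancel):
  19.866·x − 48.782·y = 2553.587971
  -8.566·x + 123.000·y = -5636.139553
det = 19.866·123.000 − -48.782·-8.566 = 2025.651388
x = (2553.587971·123.000 − -48.782·-5636.139553) / 2025.651388 = 19.326702
y = (19.866·-5636.139553 − 2553.587971·-8.566) / 2025.651388 = -44.476317

x=19.327 y=-44.476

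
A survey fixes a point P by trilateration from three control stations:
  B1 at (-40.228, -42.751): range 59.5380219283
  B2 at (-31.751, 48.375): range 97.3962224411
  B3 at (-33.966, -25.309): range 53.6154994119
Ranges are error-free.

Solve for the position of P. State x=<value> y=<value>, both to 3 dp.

x=18.788 y=-34.883

eq1: (x + 40.228)² + (y + 42.751)² = 59.5380219283²
eq2: (x + 31.751)² + (y − 48.375)² = 97.3962224411²
eq3: (x + 33.966)² + (y + 25.309)² = 53.6154994119²
eq2−eq3, eq2−eq1 (x²,y² cancel):
  -4.430·x − 147.368·y = 5057.370380
  -16.954·x − 182.252·y = 6038.921450
det = -4.430·-182.252 − -147.368·-16.954 = -1691.100712
x = (5057.370380·-182.252 − -147.368·6038.921450) / -1691.100712 = 18.787817
y = (-4.430·6038.921450 − 5057.370380·-16.954) / -1691.100712 = -34.882745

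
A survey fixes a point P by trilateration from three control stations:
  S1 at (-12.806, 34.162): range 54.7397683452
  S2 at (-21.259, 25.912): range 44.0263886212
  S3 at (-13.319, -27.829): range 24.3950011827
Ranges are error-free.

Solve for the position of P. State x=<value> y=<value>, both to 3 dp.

eq1: (x + 12.806)² + (y − 34.162)² = 54.7397683452²
eq2: (x + 21.259)² + (y − 25.912)² = 44.0263886212²
eq3: (x + 13.319)² + (y + 27.829)² = 24.3950011827²
eq2−eq3, eq2−eq1 (x²,y² cancel):
  15.880·x − 107.482·y = 1171.678989
  16.906·x + 16.500·y = -850.460288
det = 15.880·16.500 − -107.482·16.906 = 2079.110692
x = (1171.678989·16.500 − -107.482·-850.460288) / 2079.110692 = -34.666971
y = (15.880·-850.460288 − 1171.678989·16.906) / 2079.110692 = -16.023060

x=-34.667 y=-16.023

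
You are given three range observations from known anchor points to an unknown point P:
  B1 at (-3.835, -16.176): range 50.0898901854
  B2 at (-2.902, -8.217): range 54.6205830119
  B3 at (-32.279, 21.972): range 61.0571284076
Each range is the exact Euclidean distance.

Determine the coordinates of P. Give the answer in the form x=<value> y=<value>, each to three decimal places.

eq1: (x + 3.835)² + (y + 16.176)² = 50.0898901854²
eq2: (x + 2.902)² + (y + 8.217)² = 54.6205830119²
eq3: (x + 32.279)² + (y − 21.972)² = 61.0571284076²
eq2−eq3, eq2−eq1 (x²,y² cancel):
  -58.754·x + 60.378·y = 704.197091
  -1.866·x − 15.918·y = 674.840498
det = -58.754·-15.918 − 60.378·-1.866 = 1047.911520
x = (704.197091·-15.918 − 60.378·674.840498) / 1047.911520 = -49.579500
y = (-58.754·674.840498 − 704.197091·-1.866) / 1047.911520 = -36.582809

x=-49.579 y=-36.583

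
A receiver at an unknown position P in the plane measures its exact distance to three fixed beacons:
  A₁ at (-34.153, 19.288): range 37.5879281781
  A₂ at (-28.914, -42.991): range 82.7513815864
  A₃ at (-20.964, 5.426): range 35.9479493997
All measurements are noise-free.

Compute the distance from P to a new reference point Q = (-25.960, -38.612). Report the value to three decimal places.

eq1: (x + 34.153)² + (y − 19.288)² = 37.5879281781²
eq2: (x + 28.914)² + (y + 42.991)² = 82.7513815864²
eq3: (x + 20.964)² + (y − 5.426)² = 35.9479493997²
eq1−eq2, eq1−eq3 (x²,y² cancel):
  10.478·x − 124.558·y = -4289.147686
  26.378·x − 27.724·y = -948.926302
det = 10.478·-27.724 − -124.558·26.378 = 2995.098852
x = (-4289.147686·-27.724 − -124.558·-948.926302) / 2995.098852 = 0.239047
y = (10.478·-948.926302 − -4289.147686·26.378) / 2995.098852 = 34.455052
|P − Q| = √((0.239047 − -25.960)² + (34.455052 − -38.612)²) = 77.622060

77.622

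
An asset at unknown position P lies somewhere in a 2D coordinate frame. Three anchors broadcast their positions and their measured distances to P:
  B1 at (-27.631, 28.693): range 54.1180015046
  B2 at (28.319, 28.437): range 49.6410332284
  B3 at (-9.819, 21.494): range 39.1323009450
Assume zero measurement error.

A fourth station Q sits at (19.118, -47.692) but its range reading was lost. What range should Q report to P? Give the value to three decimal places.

35.891

eq1: (x + 27.631)² + (y − 28.693)² = 54.1180015046²
eq2: (x − 28.319)² + (y − 28.437)² = 49.6410332284²
eq3: (x + 9.819)² + (y − 21.494)² = 39.1323009450²
eq2−eq1, eq2−eq3 (x²,y² cancel):
  -111.900·x + 0.512·y = -488.394227
  -76.276·x − 13.886·y = -119.328730
det = -111.900·-13.886 − 0.512·-76.276 = 1592.896712
x = (-488.394227·-13.886 − 0.512·-119.328730) / 1592.896712 = 4.295909
y = (-111.900·-119.328730 − -488.394227·-76.276) / 1592.896712 = -15.004032
|P − Q| = √((4.295909 − 19.118)² + (-15.004032 − -47.692)²) = 35.891470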